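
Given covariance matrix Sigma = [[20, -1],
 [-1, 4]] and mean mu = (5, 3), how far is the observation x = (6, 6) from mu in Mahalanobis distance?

Step 1 — centre the observation: (x - mu) = (1, 3).

Step 2 — invert Sigma. det(Sigma) = 20·4 - (-1)² = 79.
  Sigma^{-1} = (1/det) · [[d, -b], [-b, a]] = [[0.0506, 0.0127],
 [0.0127, 0.2532]].

Step 3 — form the quadratic (x - mu)^T · Sigma^{-1} · (x - mu):
  Sigma^{-1} · (x - mu) = (0.0886, 0.7722).
  (x - mu)^T · [Sigma^{-1} · (x - mu)] = (1)·(0.0886) + (3)·(0.7722) = 2.4051.

Step 4 — take square root: d = √(2.4051) ≈ 1.5508.

d(x, mu) = √(2.4051) ≈ 1.5508


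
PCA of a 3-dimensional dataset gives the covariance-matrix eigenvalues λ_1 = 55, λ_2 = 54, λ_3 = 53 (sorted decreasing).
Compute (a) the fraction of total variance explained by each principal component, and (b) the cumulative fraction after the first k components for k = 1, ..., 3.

Step 1 — total variance = trace(Sigma) = Σ λ_i = 55 + 54 + 53 = 162.

Step 2 — fraction explained by component i = λ_i / Σ λ:
  PC1: 55/162 = 0.3395
  PC2: 54/162 = 0.3333
  PC3: 53/162 = 0.3272

Step 3 — cumulative fraction after k components = (λ_1 + ... + λ_k) / Σ λ:
  k = 1: 55/162 = 0.3395
  k = 2: (55 + 54)/162 = 109/162 = 0.6728
  k = 3: (55 + 54 + 53)/162 = 162/162 = 1

Summary (fraction, with percent):

explained: PC1 0.3395 (33.95%), PC2 0.3333 (33.33%), PC3 0.3272 (32.72%);  cumulative: 0.3395, 0.6728, 1


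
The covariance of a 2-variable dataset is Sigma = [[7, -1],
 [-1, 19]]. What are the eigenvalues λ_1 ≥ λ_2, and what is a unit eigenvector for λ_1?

Step 1 — characteristic polynomial of 2×2 Sigma:
  det(Sigma - λI) = λ² - trace · λ + det = 0.
  trace = 7 + 19 = 26, det = 7·19 - (-1)² = 132.
Step 2 — discriminant:
  Δ = trace² - 4·det = 676 - 528 = 148.
Step 3 — eigenvalues:
  λ = (trace ± √Δ)/2 = (26 ± 12.1655)/2,
  λ_1 = 19.0828,  λ_2 = 6.9172.

Step 4 — unit eigenvector for λ_1: solve (Sigma - λ_1 I)v = 0. First row:
  (7 - 19.0828)·v_x + (-1)·v_y = 0, i.e. (-12.0828)·v_x + (-1)·v_y = 0,
  so v ∝ (b, λ_1 - a) = (-1, 12.0828); multiply by -1 so the first entry is positive: u = (1, -12.0828).
  ||u|| = √((1)² + (-12.0828)²) = √(146.9932) ≈ 12.1241,
  v_1 = u/||u|| ≈ (0.0825, -0.9966) (||v_1|| = 1).

λ_1 = 19.0828,  λ_2 = 6.9172;  v_1 ≈ (0.0825, -0.9966)


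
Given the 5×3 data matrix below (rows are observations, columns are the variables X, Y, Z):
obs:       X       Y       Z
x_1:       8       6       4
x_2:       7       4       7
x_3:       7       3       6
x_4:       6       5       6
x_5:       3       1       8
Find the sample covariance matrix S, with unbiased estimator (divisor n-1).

Step 1 — column means:
  mean(X) = (8 + 7 + 7 + 6 + 3) / 5 = 31/5 = 6.2
  mean(Y) = (6 + 4 + 3 + 5 + 1) / 5 = 19/5 = 3.8
  mean(Z) = (4 + 7 + 6 + 6 + 8) / 5 = 31/5 = 6.2

Step 2 — sample covariance S[i,j] = (1/(n-1)) · Σ_k (x_{k,i} - mean_i) · (x_{k,j} - mean_j), with n-1 = 4.
  S[X,X] = ((1.8)·(1.8) + (0.8)·(0.8) + (0.8)·(0.8) + (-0.2)·(-0.2) + (-3.2)·(-3.2)) / 4 = 14.8/4 = 3.7
  S[X,Y] = ((1.8)·(2.2) + (0.8)·(0.2) + (0.8)·(-0.8) + (-0.2)·(1.2) + (-3.2)·(-2.8)) / 4 = 12.2/4 = 3.05
  S[X,Z] = ((1.8)·(-2.2) + (0.8)·(0.8) + (0.8)·(-0.2) + (-0.2)·(-0.2) + (-3.2)·(1.8)) / 4 = -9.2/4 = -2.3
  S[Y,Y] = ((2.2)·(2.2) + (0.2)·(0.2) + (-0.8)·(-0.8) + (1.2)·(1.2) + (-2.8)·(-2.8)) / 4 = 14.8/4 = 3.7
  S[Y,Z] = ((2.2)·(-2.2) + (0.2)·(0.8) + (-0.8)·(-0.2) + (1.2)·(-0.2) + (-2.8)·(1.8)) / 4 = -9.8/4 = -2.45
  S[Z,Z] = ((-2.2)·(-2.2) + (0.8)·(0.8) + (-0.2)·(-0.2) + (-0.2)·(-0.2) + (1.8)·(1.8)) / 4 = 8.8/4 = 2.2

S is symmetric (S[j,i] = S[i,j]). Assembling:

S = [[3.7, 3.05, -2.3],
 [3.05, 3.7, -2.45],
 [-2.3, -2.45, 2.2]]


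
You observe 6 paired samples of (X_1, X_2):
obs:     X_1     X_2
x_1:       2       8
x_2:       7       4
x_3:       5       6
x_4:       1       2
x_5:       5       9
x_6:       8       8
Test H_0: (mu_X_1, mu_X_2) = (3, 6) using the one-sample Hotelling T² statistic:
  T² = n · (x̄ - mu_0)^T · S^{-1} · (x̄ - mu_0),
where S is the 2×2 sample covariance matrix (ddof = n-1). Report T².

Step 1 — sample mean vector:
  mean(X_1) = (2 + 7 + 5 + 1 + 5 + 8) / 6 = 28/6 = 4.6667
  mean(X_2) = (8 + 4 + 6 + 2 + 9 + 8) / 6 = 37/6 = 6.1667
  x̄ = (4.6667, 6.1667),  deviation x̄ - mu_0 = (4.6667, 6.1667) - (3, 6) = (1.6667, 0.1667).

Step 2 — sample covariance matrix, S[i,j] = (1/(n-1)) · Σ_k (x_{k,i} - mean_i) · (x_{k,j} - mean_j), divisor n-1 = 5:
  S[X_1,X_1] = ((-2.6667)·(-2.6667) + (2.3333)·(2.3333) + (0.3333)·(0.3333) + (-3.6667)·(-3.6667) + (0.3333)·(0.3333) + (3.3333)·(3.3333)) / 5 = 37.3333/5 = 7.4667
  S[X_1,X_2] = ((-2.6667)·(1.8333) + (2.3333)·(-2.1667) + (0.3333)·(-0.1667) + (-3.6667)·(-4.1667) + (0.3333)·(2.8333) + (3.3333)·(1.8333)) / 5 = 12.3333/5 = 2.4667
  S[X_2,X_2] = ((1.8333)·(1.8333) + (-2.1667)·(-2.1667) + (-0.1667)·(-0.1667) + (-4.1667)·(-4.1667) + (2.8333)·(2.8333) + (1.8333)·(1.8333)) / 5 = 36.8333/5 = 7.3667
  S = [[7.4667, 2.4667],
 [2.4667, 7.3667]].

Step 3 — invert S. det(S) = 7.4667·7.3667 - (2.4667)² = 48.92.
  S^{-1} = (1/det) · [[d, -b], [-b, a]] = [[0.1506, -0.0504],
 [-0.0504, 0.1526]].

Step 4 — quadratic form (x̄ - mu_0)^T · S^{-1} · (x̄ - mu_0):
  S^{-1} · (x̄ - mu_0) = (0.2426, -0.0586),
  (x̄ - mu_0)^T · [...] = (1.6667)·(0.2426) + (0.1667)·(-0.0586) = 0.3945.

Step 5 — scale by n: T² = 6 · 0.3945 = 2.3671.

T² ≈ 2.3671


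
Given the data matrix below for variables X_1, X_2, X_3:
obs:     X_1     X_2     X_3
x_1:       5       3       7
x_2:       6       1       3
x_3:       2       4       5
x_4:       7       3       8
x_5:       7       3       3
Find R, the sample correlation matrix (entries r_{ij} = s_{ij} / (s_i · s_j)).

Step 1 — column means:
  mean(X_1) = (5 + 6 + 2 + 7 + 7) / 5 = 27/5 = 5.4
  mean(X_2) = (3 + 1 + 4 + 3 + 3) / 5 = 14/5 = 2.8
  mean(X_3) = (7 + 3 + 5 + 8 + 3) / 5 = 26/5 = 5.2

Step 2 — sample variances and covariances s[i,j] = (1/(n-1)) · Σ_k (x_{k,i} - mean_i) · (x_{k,j} - mean_j), with n-1 = 4:
  s[X_1,X_1] = ((-0.4)·(-0.4) + (0.6)·(0.6) + (-3.4)·(-3.4) + (1.6)·(1.6) + (1.6)·(1.6)) / 4 = 17.2/4 = 4.3
  s[X_1,X_2] = ((-0.4)·(0.2) + (0.6)·(-1.8) + (-3.4)·(1.2) + (1.6)·(0.2) + (1.6)·(0.2)) / 4 = -4.6/4 = -1.15
  s[X_1,X_3] = ((-0.4)·(1.8) + (0.6)·(-2.2) + (-3.4)·(-0.2) + (1.6)·(2.8) + (1.6)·(-2.2)) / 4 = -0.4/4 = -0.1
  s[X_2,X_2] = ((0.2)·(0.2) + (-1.8)·(-1.8) + (1.2)·(1.2) + (0.2)·(0.2) + (0.2)·(0.2)) / 4 = 4.8/4 = 1.2
  s[X_2,X_3] = ((0.2)·(1.8) + (-1.8)·(-2.2) + (1.2)·(-0.2) + (0.2)·(2.8) + (0.2)·(-2.2)) / 4 = 4.2/4 = 1.05
  s[X_3,X_3] = ((1.8)·(1.8) + (-2.2)·(-2.2) + (-0.2)·(-0.2) + (2.8)·(2.8) + (-2.2)·(-2.2)) / 4 = 20.8/4 = 5.2
  Sample standard deviations s_i = √(s[i,i]):
  s(X_1) = √(4.3) = 2.0736
  s(X_2) = √(1.2) = 1.0954
  s(X_3) = √(5.2) = 2.2804

Step 3 — r_{ij} = s_{ij} / (s_i · s_j):
  r[X_1,X_1] = 1 (diagonal).
  r[X_1,X_2] = -1.15 / (2.0736 · 1.0954) = -1.15 / 2.2716 = -0.5063
  r[X_1,X_3] = -0.1 / (2.0736 · 2.2804) = -0.1 / 4.7286 = -0.0211
  r[X_2,X_2] = 1 (diagonal).
  r[X_2,X_3] = 1.05 / (1.0954 · 2.2804) = 1.05 / 2.498 = 0.4203
  r[X_3,X_3] = 1 (diagonal).

R is symmetric with unit diagonal. Assembling:

R = [[1, -0.5063, -0.0211],
 [-0.5063, 1, 0.4203],
 [-0.0211, 0.4203, 1]]


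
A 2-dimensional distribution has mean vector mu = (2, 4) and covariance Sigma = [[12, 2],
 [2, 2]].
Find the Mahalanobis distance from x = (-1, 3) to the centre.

Step 1 — centre the observation: (x - mu) = (-3, -1).

Step 2 — invert Sigma. det(Sigma) = 12·2 - (2)² = 20.
  Sigma^{-1} = (1/det) · [[d, -b], [-b, a]] = [[0.1, -0.1],
 [-0.1, 0.6]].

Step 3 — form the quadratic (x - mu)^T · Sigma^{-1} · (x - mu):
  Sigma^{-1} · (x - mu) = (-0.2, -0.3).
  (x - mu)^T · [Sigma^{-1} · (x - mu)] = (-3)·(-0.2) + (-1)·(-0.3) = 0.9.

Step 4 — take square root: d = √(0.9) ≈ 0.9487.

d(x, mu) = √(0.9) ≈ 0.9487


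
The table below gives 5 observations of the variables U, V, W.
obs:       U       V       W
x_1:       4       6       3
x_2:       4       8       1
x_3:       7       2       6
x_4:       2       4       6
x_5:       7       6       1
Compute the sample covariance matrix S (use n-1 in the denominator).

Step 1 — column means:
  mean(U) = (4 + 4 + 7 + 2 + 7) / 5 = 24/5 = 4.8
  mean(V) = (6 + 8 + 2 + 4 + 6) / 5 = 26/5 = 5.2
  mean(W) = (3 + 1 + 6 + 6 + 1) / 5 = 17/5 = 3.4

Step 2 — sample covariance S[i,j] = (1/(n-1)) · Σ_k (x_{k,i} - mean_i) · (x_{k,j} - mean_j), with n-1 = 4.
  S[U,U] = ((-0.8)·(-0.8) + (-0.8)·(-0.8) + (2.2)·(2.2) + (-2.8)·(-2.8) + (2.2)·(2.2)) / 4 = 18.8/4 = 4.7
  S[U,V] = ((-0.8)·(0.8) + (-0.8)·(2.8) + (2.2)·(-3.2) + (-2.8)·(-1.2) + (2.2)·(0.8)) / 4 = -4.8/4 = -1.2
  S[U,W] = ((-0.8)·(-0.4) + (-0.8)·(-2.4) + (2.2)·(2.6) + (-2.8)·(2.6) + (2.2)·(-2.4)) / 4 = -4.6/4 = -1.15
  S[V,V] = ((0.8)·(0.8) + (2.8)·(2.8) + (-3.2)·(-3.2) + (-1.2)·(-1.2) + (0.8)·(0.8)) / 4 = 20.8/4 = 5.2
  S[V,W] = ((0.8)·(-0.4) + (2.8)·(-2.4) + (-3.2)·(2.6) + (-1.2)·(2.6) + (0.8)·(-2.4)) / 4 = -20.4/4 = -5.1
  S[W,W] = ((-0.4)·(-0.4) + (-2.4)·(-2.4) + (2.6)·(2.6) + (2.6)·(2.6) + (-2.4)·(-2.4)) / 4 = 25.2/4 = 6.3

S is symmetric (S[j,i] = S[i,j]). Assembling:

S = [[4.7, -1.2, -1.15],
 [-1.2, 5.2, -5.1],
 [-1.15, -5.1, 6.3]]


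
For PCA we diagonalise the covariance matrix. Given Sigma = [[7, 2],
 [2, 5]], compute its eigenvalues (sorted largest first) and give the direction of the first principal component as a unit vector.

Step 1 — characteristic polynomial of 2×2 Sigma:
  det(Sigma - λI) = λ² - trace · λ + det = 0.
  trace = 7 + 5 = 12, det = 7·5 - (2)² = 31.
Step 2 — discriminant:
  Δ = trace² - 4·det = 144 - 124 = 20.
Step 3 — eigenvalues:
  λ = (trace ± √Δ)/2 = (12 ± 4.4721)/2,
  λ_1 = 8.2361,  λ_2 = 3.7639.

Step 4 — unit eigenvector for λ_1: solve (Sigma - λ_1 I)v = 0. First row:
  (7 - 8.2361)·v_x + (2)·v_y = 0, i.e. (-1.2361)·v_x + (2)·v_y = 0,
  so v ∝ (b, λ_1 - a) = (2, 1.2361) = u.
  ||u|| = √((2)² + (1.2361)²) = √(5.5279) ≈ 2.3511,
  v_1 = u/||u|| ≈ (0.8507, 0.5257) (||v_1|| = 1).

λ_1 = 8.2361,  λ_2 = 3.7639;  v_1 ≈ (0.8507, 0.5257)


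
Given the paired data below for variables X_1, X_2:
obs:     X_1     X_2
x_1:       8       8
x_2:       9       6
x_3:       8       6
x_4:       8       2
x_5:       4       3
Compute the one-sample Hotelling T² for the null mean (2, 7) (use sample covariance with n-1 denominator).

Step 1 — sample mean vector:
  mean(X_1) = (8 + 9 + 8 + 8 + 4) / 5 = 37/5 = 7.4
  mean(X_2) = (8 + 6 + 6 + 2 + 3) / 5 = 25/5 = 5
  x̄ = (7.4, 5),  deviation x̄ - mu_0 = (7.4, 5) - (2, 7) = (5.4, -2).

Step 2 — sample covariance matrix, S[i,j] = (1/(n-1)) · Σ_k (x_{k,i} - mean_i) · (x_{k,j} - mean_j), divisor n-1 = 4:
  S[X_1,X_1] = ((0.6)·(0.6) + (1.6)·(1.6) + (0.6)·(0.6) + (0.6)·(0.6) + (-3.4)·(-3.4)) / 4 = 15.2/4 = 3.8
  S[X_1,X_2] = ((0.6)·(3) + (1.6)·(1) + (0.6)·(1) + (0.6)·(-3) + (-3.4)·(-2)) / 4 = 9/4 = 2.25
  S[X_2,X_2] = ((3)·(3) + (1)·(1) + (1)·(1) + (-3)·(-3) + (-2)·(-2)) / 4 = 24/4 = 6
  S = [[3.8, 2.25],
 [2.25, 6]].

Step 3 — invert S. det(S) = 3.8·6 - (2.25)² = 17.7375.
  S^{-1} = (1/det) · [[d, -b], [-b, a]] = [[0.3383, -0.1268],
 [-0.1268, 0.2142]].

Step 4 — quadratic form (x̄ - mu_0)^T · S^{-1} · (x̄ - mu_0):
  S^{-1} · (x̄ - mu_0) = (2.0803, -1.1135),
  (x̄ - mu_0)^T · [...] = (5.4)·(2.0803) + (-2)·(-1.1135) = 13.4607.

Step 5 — scale by n: T² = 5 · 13.4607 = 67.3037.

T² ≈ 67.3037


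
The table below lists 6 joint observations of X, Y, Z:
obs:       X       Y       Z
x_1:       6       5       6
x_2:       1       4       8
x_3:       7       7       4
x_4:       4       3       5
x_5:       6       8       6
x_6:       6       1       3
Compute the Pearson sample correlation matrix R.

Step 1 — column means:
  mean(X) = (6 + 1 + 7 + 4 + 6 + 6) / 6 = 30/6 = 5
  mean(Y) = (5 + 4 + 7 + 3 + 8 + 1) / 6 = 28/6 = 4.6667
  mean(Z) = (6 + 8 + 4 + 5 + 6 + 3) / 6 = 32/6 = 5.3333

Step 2 — sample variances and covariances s[i,j] = (1/(n-1)) · Σ_k (x_{k,i} - mean_i) · (x_{k,j} - mean_j), with n-1 = 5:
  s[X,X] = ((1)·(1) + (-4)·(-4) + (2)·(2) + (-1)·(-1) + (1)·(1) + (1)·(1)) / 5 = 24/5 = 4.8
  s[X,Y] = ((1)·(0.3333) + (-4)·(-0.6667) + (2)·(2.3333) + (-1)·(-1.6667) + (1)·(3.3333) + (1)·(-3.6667)) / 5 = 9/5 = 1.8
  s[X,Z] = ((1)·(0.6667) + (-4)·(2.6667) + (2)·(-1.3333) + (-1)·(-0.3333) + (1)·(0.6667) + (1)·(-2.3333)) / 5 = -14/5 = -2.8
  s[Y,Y] = ((0.3333)·(0.3333) + (-0.6667)·(-0.6667) + (2.3333)·(2.3333) + (-1.6667)·(-1.6667) + (3.3333)·(3.3333) + (-3.6667)·(-3.6667)) / 5 = 33.3333/5 = 6.6667
  s[Y,Z] = ((0.3333)·(0.6667) + (-0.6667)·(2.6667) + (2.3333)·(-1.3333) + (-1.6667)·(-0.3333) + (3.3333)·(0.6667) + (-3.6667)·(-2.3333)) / 5 = 6.6667/5 = 1.3333
  s[Z,Z] = ((0.6667)·(0.6667) + (2.6667)·(2.6667) + (-1.3333)·(-1.3333) + (-0.3333)·(-0.3333) + (0.6667)·(0.6667) + (-2.3333)·(-2.3333)) / 5 = 15.3333/5 = 3.0667
  Sample standard deviations s_i = √(s[i,i]):
  s(X) = √(4.8) = 2.1909
  s(Y) = √(6.6667) = 2.582
  s(Z) = √(3.0667) = 1.7512

Step 3 — r_{ij} = s_{ij} / (s_i · s_j):
  r[X,X] = 1 (diagonal).
  r[X,Y] = 1.8 / (2.1909 · 2.582) = 1.8 / 5.6569 = 0.3182
  r[X,Z] = -2.8 / (2.1909 · 1.7512) = -2.8 / 3.8367 = -0.7298
  r[Y,Y] = 1 (diagonal).
  r[Y,Z] = 1.3333 / (2.582 · 1.7512) = 1.3333 / 4.5216 = 0.2949
  r[Z,Z] = 1 (diagonal).

R is symmetric with unit diagonal. Assembling:

R = [[1, 0.3182, -0.7298],
 [0.3182, 1, 0.2949],
 [-0.7298, 0.2949, 1]]


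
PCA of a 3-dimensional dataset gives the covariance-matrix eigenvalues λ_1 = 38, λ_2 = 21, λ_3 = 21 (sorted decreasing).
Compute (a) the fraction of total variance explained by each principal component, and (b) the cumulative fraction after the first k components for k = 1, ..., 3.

Step 1 — total variance = trace(Sigma) = Σ λ_i = 38 + 21 + 21 = 80.

Step 2 — fraction explained by component i = λ_i / Σ λ:
  PC1: 38/80 = 0.475
  PC2: 21/80 = 0.2625
  PC3: 21/80 = 0.2625

Step 3 — cumulative fraction after k components = (λ_1 + ... + λ_k) / Σ λ:
  k = 1: 38/80 = 0.475
  k = 2: (38 + 21)/80 = 59/80 = 0.7375
  k = 3: (38 + 21 + 21)/80 = 80/80 = 1

Summary (fraction, with percent):

explained: PC1 0.475 (47.5%), PC2 0.2625 (26.25%), PC3 0.2625 (26.25%);  cumulative: 0.475, 0.7375, 1


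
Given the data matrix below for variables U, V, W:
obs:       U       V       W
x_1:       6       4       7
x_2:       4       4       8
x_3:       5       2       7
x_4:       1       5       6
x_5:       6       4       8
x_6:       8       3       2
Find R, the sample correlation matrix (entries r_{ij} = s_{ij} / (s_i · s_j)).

Step 1 — column means:
  mean(U) = (6 + 4 + 5 + 1 + 6 + 8) / 6 = 30/6 = 5
  mean(V) = (4 + 4 + 2 + 5 + 4 + 3) / 6 = 22/6 = 3.6667
  mean(W) = (7 + 8 + 7 + 6 + 8 + 2) / 6 = 38/6 = 6.3333

Step 2 — sample variances and covariances s[i,j] = (1/(n-1)) · Σ_k (x_{k,i} - mean_i) · (x_{k,j} - mean_j), with n-1 = 5:
  s[U,U] = ((1)·(1) + (-1)·(-1) + (0)·(0) + (-4)·(-4) + (1)·(1) + (3)·(3)) / 5 = 28/5 = 5.6
  s[U,V] = ((1)·(0.3333) + (-1)·(0.3333) + (0)·(-1.6667) + (-4)·(1.3333) + (1)·(0.3333) + (3)·(-0.6667)) / 5 = -7/5 = -1.4
  s[U,W] = ((1)·(0.6667) + (-1)·(1.6667) + (0)·(0.6667) + (-4)·(-0.3333) + (1)·(1.6667) + (3)·(-4.3333)) / 5 = -11/5 = -2.2
  s[V,V] = ((0.3333)·(0.3333) + (0.3333)·(0.3333) + (-1.6667)·(-1.6667) + (1.3333)·(1.3333) + (0.3333)·(0.3333) + (-0.6667)·(-0.6667)) / 5 = 5.3333/5 = 1.0667
  s[V,W] = ((0.3333)·(0.6667) + (0.3333)·(1.6667) + (-1.6667)·(0.6667) + (1.3333)·(-0.3333) + (0.3333)·(1.6667) + (-0.6667)·(-4.3333)) / 5 = 2.6667/5 = 0.5333
  s[W,W] = ((0.6667)·(0.6667) + (1.6667)·(1.6667) + (0.6667)·(0.6667) + (-0.3333)·(-0.3333) + (1.6667)·(1.6667) + (-4.3333)·(-4.3333)) / 5 = 25.3333/5 = 5.0667
  Sample standard deviations s_i = √(s[i,i]):
  s(U) = √(5.6) = 2.3664
  s(V) = √(1.0667) = 1.0328
  s(W) = √(5.0667) = 2.2509

Step 3 — r_{ij} = s_{ij} / (s_i · s_j):
  r[U,U] = 1 (diagonal).
  r[U,V] = -1.4 / (2.3664 · 1.0328) = -1.4 / 2.444 = -0.5728
  r[U,W] = -2.2 / (2.3664 · 2.2509) = -2.2 / 5.3267 = -0.413
  r[V,V] = 1 (diagonal).
  r[V,W] = 0.5333 / (1.0328 · 2.2509) = 0.5333 / 2.3247 = 0.2294
  r[W,W] = 1 (diagonal).

R is symmetric with unit diagonal. Assembling:

R = [[1, -0.5728, -0.413],
 [-0.5728, 1, 0.2294],
 [-0.413, 0.2294, 1]]


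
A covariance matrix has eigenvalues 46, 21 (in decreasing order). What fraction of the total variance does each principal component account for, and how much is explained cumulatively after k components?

Step 1 — total variance = trace(Sigma) = Σ λ_i = 46 + 21 = 67.

Step 2 — fraction explained by component i = λ_i / Σ λ:
  PC1: 46/67 = 0.6866
  PC2: 21/67 = 0.3134

Step 3 — cumulative fraction after k components = (λ_1 + ... + λ_k) / Σ λ:
  k = 1: 46/67 = 0.6866
  k = 2: (46 + 21)/67 = 67/67 = 1

Summary (fraction, with percent):

explained: PC1 0.6866 (68.66%), PC2 0.3134 (31.34%);  cumulative: 0.6866, 1


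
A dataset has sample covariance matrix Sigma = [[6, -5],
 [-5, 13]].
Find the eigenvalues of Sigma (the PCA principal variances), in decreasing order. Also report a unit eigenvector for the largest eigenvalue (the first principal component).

Step 1 — characteristic polynomial of 2×2 Sigma:
  det(Sigma - λI) = λ² - trace · λ + det = 0.
  trace = 6 + 13 = 19, det = 6·13 - (-5)² = 53.
Step 2 — discriminant:
  Δ = trace² - 4·det = 361 - 212 = 149.
Step 3 — eigenvalues:
  λ = (trace ± √Δ)/2 = (19 ± 12.2066)/2,
  λ_1 = 15.6033,  λ_2 = 3.3967.

Step 4 — unit eigenvector for λ_1: solve (Sigma - λ_1 I)v = 0. First row:
  (6 - 15.6033)·v_x + (-5)·v_y = 0, i.e. (-9.6033)·v_x + (-5)·v_y = 0,
  so v ∝ (b, λ_1 - a) = (-5, 9.6033); multiply by -1 so the first entry is positive: u = (5, -9.6033).
  ||u|| = √((5)² + (-9.6033)²) = √(117.2229) ≈ 10.827,
  v_1 = u/||u|| ≈ (0.4618, -0.887) (||v_1|| = 1).

λ_1 = 15.6033,  λ_2 = 3.3967;  v_1 ≈ (0.4618, -0.887)


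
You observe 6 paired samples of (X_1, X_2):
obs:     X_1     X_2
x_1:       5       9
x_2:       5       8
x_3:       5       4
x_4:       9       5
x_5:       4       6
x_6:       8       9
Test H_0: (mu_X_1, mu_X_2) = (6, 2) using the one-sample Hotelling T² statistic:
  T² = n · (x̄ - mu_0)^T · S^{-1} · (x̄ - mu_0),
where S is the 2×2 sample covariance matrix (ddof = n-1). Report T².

Step 1 — sample mean vector:
  mean(X_1) = (5 + 5 + 5 + 9 + 4 + 8) / 6 = 36/6 = 6
  mean(X_2) = (9 + 8 + 4 + 5 + 6 + 9) / 6 = 41/6 = 6.8333
  x̄ = (6, 6.8333),  deviation x̄ - mu_0 = (6, 6.8333) - (6, 2) = (0, 4.8333).

Step 2 — sample covariance matrix, S[i,j] = (1/(n-1)) · Σ_k (x_{k,i} - mean_i) · (x_{k,j} - mean_j), divisor n-1 = 5:
  S[X_1,X_1] = ((-1)·(-1) + (-1)·(-1) + (-1)·(-1) + (3)·(3) + (-2)·(-2) + (2)·(2)) / 5 = 20/5 = 4
  S[X_1,X_2] = ((-1)·(2.1667) + (-1)·(1.1667) + (-1)·(-2.8333) + (3)·(-1.8333) + (-2)·(-0.8333) + (2)·(2.1667)) / 5 = 0/5 = 0
  S[X_2,X_2] = ((2.1667)·(2.1667) + (1.1667)·(1.1667) + (-2.8333)·(-2.8333) + (-1.8333)·(-1.8333) + (-0.8333)·(-0.8333) + (2.1667)·(2.1667)) / 5 = 22.8333/5 = 4.5667
  S = [[4, 0],
 [0, 4.5667]].

Step 3 — invert S. det(S) = 4·4.5667 - (0)² = 18.2667.
  S^{-1} = (1/det) · [[d, -b], [-b, a]] = [[0.25, 0],
 [0, 0.219]].

Step 4 — quadratic form (x̄ - mu_0)^T · S^{-1} · (x̄ - mu_0):
  S^{-1} · (x̄ - mu_0) = (0, 1.0584),
  (x̄ - mu_0)^T · [...] = (0)·(0) + (4.8333)·(1.0584) = 5.1156.

Step 5 — scale by n: T² = 6 · 5.1156 = 30.6934.

T² ≈ 30.6934


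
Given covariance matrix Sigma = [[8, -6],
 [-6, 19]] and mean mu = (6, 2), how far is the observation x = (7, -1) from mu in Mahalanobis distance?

Step 1 — centre the observation: (x - mu) = (1, -3).

Step 2 — invert Sigma. det(Sigma) = 8·19 - (-6)² = 116.
  Sigma^{-1} = (1/det) · [[d, -b], [-b, a]] = [[0.1638, 0.0517],
 [0.0517, 0.069]].

Step 3 — form the quadratic (x - mu)^T · Sigma^{-1} · (x - mu):
  Sigma^{-1} · (x - mu) = (0.0086, -0.1552).
  (x - mu)^T · [Sigma^{-1} · (x - mu)] = (1)·(0.0086) + (-3)·(-0.1552) = 0.4741.

Step 4 — take square root: d = √(0.4741) ≈ 0.6886.

d(x, mu) = √(0.4741) ≈ 0.6886


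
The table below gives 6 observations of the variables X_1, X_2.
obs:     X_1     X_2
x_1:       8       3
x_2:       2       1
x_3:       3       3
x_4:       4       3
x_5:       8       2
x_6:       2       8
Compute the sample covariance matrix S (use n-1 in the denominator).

Step 1 — column means:
  mean(X_1) = (8 + 2 + 3 + 4 + 8 + 2) / 6 = 27/6 = 4.5
  mean(X_2) = (3 + 1 + 3 + 3 + 2 + 8) / 6 = 20/6 = 3.3333

Step 2 — sample covariance S[i,j] = (1/(n-1)) · Σ_k (x_{k,i} - mean_i) · (x_{k,j} - mean_j), with n-1 = 5.
  S[X_1,X_1] = ((3.5)·(3.5) + (-2.5)·(-2.5) + (-1.5)·(-1.5) + (-0.5)·(-0.5) + (3.5)·(3.5) + (-2.5)·(-2.5)) / 5 = 39.5/5 = 7.9
  S[X_1,X_2] = ((3.5)·(-0.3333) + (-2.5)·(-2.3333) + (-1.5)·(-0.3333) + (-0.5)·(-0.3333) + (3.5)·(-1.3333) + (-2.5)·(4.6667)) / 5 = -11/5 = -2.2
  S[X_2,X_2] = ((-0.3333)·(-0.3333) + (-2.3333)·(-2.3333) + (-0.3333)·(-0.3333) + (-0.3333)·(-0.3333) + (-1.3333)·(-1.3333) + (4.6667)·(4.6667)) / 5 = 29.3333/5 = 5.8667

S is symmetric (S[j,i] = S[i,j]). Assembling:

S = [[7.9, -2.2],
 [-2.2, 5.8667]]


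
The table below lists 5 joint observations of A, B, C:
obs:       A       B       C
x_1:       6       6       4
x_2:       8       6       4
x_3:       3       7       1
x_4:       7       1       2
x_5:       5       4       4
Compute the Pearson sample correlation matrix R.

Step 1 — column means:
  mean(A) = (6 + 8 + 3 + 7 + 5) / 5 = 29/5 = 5.8
  mean(B) = (6 + 6 + 7 + 1 + 4) / 5 = 24/5 = 4.8
  mean(C) = (4 + 4 + 1 + 2 + 4) / 5 = 15/5 = 3

Step 2 — sample variances and covariances s[i,j] = (1/(n-1)) · Σ_k (x_{k,i} - mean_i) · (x_{k,j} - mean_j), with n-1 = 4:
  s[A,A] = ((0.2)·(0.2) + (2.2)·(2.2) + (-2.8)·(-2.8) + (1.2)·(1.2) + (-0.8)·(-0.8)) / 4 = 14.8/4 = 3.7
  s[A,B] = ((0.2)·(1.2) + (2.2)·(1.2) + (-2.8)·(2.2) + (1.2)·(-3.8) + (-0.8)·(-0.8)) / 4 = -7.2/4 = -1.8
  s[A,C] = ((0.2)·(1) + (2.2)·(1) + (-2.8)·(-2) + (1.2)·(-1) + (-0.8)·(1)) / 4 = 6/4 = 1.5
  s[B,B] = ((1.2)·(1.2) + (1.2)·(1.2) + (2.2)·(2.2) + (-3.8)·(-3.8) + (-0.8)·(-0.8)) / 4 = 22.8/4 = 5.7
  s[B,C] = ((1.2)·(1) + (1.2)·(1) + (2.2)·(-2) + (-3.8)·(-1) + (-0.8)·(1)) / 4 = 1/4 = 0.25
  s[C,C] = ((1)·(1) + (1)·(1) + (-2)·(-2) + (-1)·(-1) + (1)·(1)) / 4 = 8/4 = 2
  Sample standard deviations s_i = √(s[i,i]):
  s(A) = √(3.7) = 1.9235
  s(B) = √(5.7) = 2.3875
  s(C) = √(2) = 1.4142

Step 3 — r_{ij} = s_{ij} / (s_i · s_j):
  r[A,A] = 1 (diagonal).
  r[A,B] = -1.8 / (1.9235 · 2.3875) = -1.8 / 4.5924 = -0.392
  r[A,C] = 1.5 / (1.9235 · 1.4142) = 1.5 / 2.7203 = 0.5514
  r[B,B] = 1 (diagonal).
  r[B,C] = 0.25 / (2.3875 · 1.4142) = 0.25 / 3.3764 = 0.074
  r[C,C] = 1 (diagonal).

R is symmetric with unit diagonal. Assembling:

R = [[1, -0.392, 0.5514],
 [-0.392, 1, 0.074],
 [0.5514, 0.074, 1]]


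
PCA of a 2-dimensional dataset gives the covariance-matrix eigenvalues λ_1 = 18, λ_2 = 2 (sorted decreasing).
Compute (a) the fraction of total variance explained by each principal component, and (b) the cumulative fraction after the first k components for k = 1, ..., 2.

Step 1 — total variance = trace(Sigma) = Σ λ_i = 18 + 2 = 20.

Step 2 — fraction explained by component i = λ_i / Σ λ:
  PC1: 18/20 = 0.9
  PC2: 2/20 = 0.1

Step 3 — cumulative fraction after k components = (λ_1 + ... + λ_k) / Σ λ:
  k = 1: 18/20 = 0.9
  k = 2: (18 + 2)/20 = 20/20 = 1

Summary (fraction, with percent):

explained: PC1 0.9 (90%), PC2 0.1 (10%);  cumulative: 0.9, 1


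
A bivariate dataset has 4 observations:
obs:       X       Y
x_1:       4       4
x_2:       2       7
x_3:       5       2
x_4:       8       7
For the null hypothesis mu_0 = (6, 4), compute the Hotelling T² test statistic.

Step 1 — sample mean vector:
  mean(X) = (4 + 2 + 5 + 8) / 4 = 19/4 = 4.75
  mean(Y) = (4 + 7 + 2 + 7) / 4 = 20/4 = 5
  x̄ = (4.75, 5),  deviation x̄ - mu_0 = (4.75, 5) - (6, 4) = (-1.25, 1).

Step 2 — sample covariance matrix, S[i,j] = (1/(n-1)) · Σ_k (x_{k,i} - mean_i) · (x_{k,j} - mean_j), divisor n-1 = 3:
  S[X,X] = ((-0.75)·(-0.75) + (-2.75)·(-2.75) + (0.25)·(0.25) + (3.25)·(3.25)) / 3 = 18.75/3 = 6.25
  S[X,Y] = ((-0.75)·(-1) + (-2.75)·(2) + (0.25)·(-3) + (3.25)·(2)) / 3 = 1/3 = 0.3333
  S[Y,Y] = ((-1)·(-1) + (2)·(2) + (-3)·(-3) + (2)·(2)) / 3 = 18/3 = 6
  S = [[6.25, 0.3333],
 [0.3333, 6]].

Step 3 — invert S. det(S) = 6.25·6 - (0.3333)² = 37.3889.
  S^{-1} = (1/det) · [[d, -b], [-b, a]] = [[0.1605, -0.0089],
 [-0.0089, 0.1672]].

Step 4 — quadratic form (x̄ - mu_0)^T · S^{-1} · (x̄ - mu_0):
  S^{-1} · (x̄ - mu_0) = (-0.2095, 0.1783),
  (x̄ - mu_0)^T · [...] = (-1.25)·(-0.2095) + (1)·(0.1783) = 0.4402.

Step 5 — scale by n: T² = 4 · 0.4402 = 1.7608.

T² ≈ 1.7608


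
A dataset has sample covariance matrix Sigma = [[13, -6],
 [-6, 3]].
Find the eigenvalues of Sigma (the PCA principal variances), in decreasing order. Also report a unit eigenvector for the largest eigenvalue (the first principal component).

Step 1 — characteristic polynomial of 2×2 Sigma:
  det(Sigma - λI) = λ² - trace · λ + det = 0.
  trace = 13 + 3 = 16, det = 13·3 - (-6)² = 3.
Step 2 — discriminant:
  Δ = trace² - 4·det = 256 - 12 = 244.
Step 3 — eigenvalues:
  λ = (trace ± √Δ)/2 = (16 ± 15.6205)/2,
  λ_1 = 15.8102,  λ_2 = 0.1898.

Step 4 — unit eigenvector for λ_1: solve (Sigma - λ_1 I)v = 0. First row:
  (13 - 15.8102)·v_x + (-6)·v_y = 0, i.e. (-2.8102)·v_x + (-6)·v_y = 0,
  so v ∝ (b, λ_1 - a) = (-6, 2.8102); multiply by -1 so the first entry is positive: u = (6, -2.8102).
  ||u|| = √((6)² + (-2.8102)²) = √(43.8975) ≈ 6.6255,
  v_1 = u/||u|| ≈ (0.9056, -0.4242) (||v_1|| = 1).

λ_1 = 15.8102,  λ_2 = 0.1898;  v_1 ≈ (0.9056, -0.4242)


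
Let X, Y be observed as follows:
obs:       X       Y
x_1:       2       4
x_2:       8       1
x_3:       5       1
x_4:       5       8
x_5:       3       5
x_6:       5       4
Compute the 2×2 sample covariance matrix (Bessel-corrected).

Step 1 — column means:
  mean(X) = (2 + 8 + 5 + 5 + 3 + 5) / 6 = 28/6 = 4.6667
  mean(Y) = (4 + 1 + 1 + 8 + 5 + 4) / 6 = 23/6 = 3.8333

Step 2 — sample covariance S[i,j] = (1/(n-1)) · Σ_k (x_{k,i} - mean_i) · (x_{k,j} - mean_j), with n-1 = 5.
  S[X,X] = ((-2.6667)·(-2.6667) + (3.3333)·(3.3333) + (0.3333)·(0.3333) + (0.3333)·(0.3333) + (-1.6667)·(-1.6667) + (0.3333)·(0.3333)) / 5 = 21.3333/5 = 4.2667
  S[X,Y] = ((-2.6667)·(0.1667) + (3.3333)·(-2.8333) + (0.3333)·(-2.8333) + (0.3333)·(4.1667) + (-1.6667)·(1.1667) + (0.3333)·(0.1667)) / 5 = -11.3333/5 = -2.2667
  S[Y,Y] = ((0.1667)·(0.1667) + (-2.8333)·(-2.8333) + (-2.8333)·(-2.8333) + (4.1667)·(4.1667) + (1.1667)·(1.1667) + (0.1667)·(0.1667)) / 5 = 34.8333/5 = 6.9667

S is symmetric (S[j,i] = S[i,j]). Assembling:

S = [[4.2667, -2.2667],
 [-2.2667, 6.9667]]


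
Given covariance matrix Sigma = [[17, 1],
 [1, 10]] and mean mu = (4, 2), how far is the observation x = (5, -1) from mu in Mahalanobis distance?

Step 1 — centre the observation: (x - mu) = (1, -3).

Step 2 — invert Sigma. det(Sigma) = 17·10 - (1)² = 169.
  Sigma^{-1} = (1/det) · [[d, -b], [-b, a]] = [[0.0592, -0.0059],
 [-0.0059, 0.1006]].

Step 3 — form the quadratic (x - mu)^T · Sigma^{-1} · (x - mu):
  Sigma^{-1} · (x - mu) = (0.0769, -0.3077).
  (x - mu)^T · [Sigma^{-1} · (x - mu)] = (1)·(0.0769) + (-3)·(-0.3077) = 1.

Step 4 — take square root: d = √(1) ≈ 1.

d(x, mu) = √(1) ≈ 1


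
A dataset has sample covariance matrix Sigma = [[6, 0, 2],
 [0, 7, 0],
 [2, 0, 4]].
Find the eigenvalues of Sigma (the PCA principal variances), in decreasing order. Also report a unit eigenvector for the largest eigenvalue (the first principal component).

Step 1 — characteristic polynomial p(λ) = det(λI - Sigma) = λ³ - tr·λ² + c_1·λ - det, where tr = trace, c_1 = sum of the principal 2×2 minors, det = det(Sigma):
  tr = 6 + 7 + 4 = 17,
  c_1 = (6·7 - (0)²) + (6·4 - (2)²) + (7·4 - (0)²) = 42 + 20 + 28 = 90,
  det = 6·(7·4 - (0)²) - (0)·((0)·4 - (0)·(2)) + (2)·((0)·(0) - 7·(2)) = 6·(28) - (0)·(0) + (2)·(-14) = 140.
  So p(λ) = λ³ - 17λ² + 90λ - 140.
Step 2 — look for an integer root (rational root theorem: any rational root is an integer divisor of 140). Testing λ = 7:
  p(7) = 343 - 833 + 630 - 140 = 0  ✓
  Dividing out (λ - 7): p(λ) = (λ - 7)(λ² - 10λ + 20).
Step 3 — remaining eigenvalues from the quadratic λ² - 10λ + 20 = 0:
  Δ = 10² - 4·20 = 100 - 80 = 20,  λ = (10 ± √20)/2 = (10 ± 4.4721)/2 ≈ 7.2361 or 2.7639.
  Sorted: λ_1 = 7.2361,  λ_2 = 7,  λ_3 = 2.7639  (check: sum = 17 = tr ✓).

Step 4 — unit eigenvector for λ_1 ≈ 7.2361: v spans the null space of (Sigma - λ_1 I), whose rows are
  r_1 = (-1.2361, 0, 2),  r_2 = (0, -0.2361, 0),  r_3 = (2, 0, -3.2361).
  v is orthogonal to every row, so take v ∝ r_1 × r_2 = ((0)·(0) - (2)·(-0.2361), (2)·(0) - (-1.2361)·(0), (-1.2361)·(-0.2361) - (0)·(0)) ≈ (0.4721, 0, 0.2918).
  Let u = (0.4721, 0, 0.2918).
  ||u|| = √((0.4721)² + (0)² + (0.2918)²) = √(0.3081) ≈ 0.555,  v_1 = u/||u|| ≈ (0.8507, 0, 0.5257) (||v_1|| = 1).

λ_1 = 7.2361,  λ_2 = 7,  λ_3 = 2.7639;  v_1 ≈ (0.8507, 0, 0.5257)


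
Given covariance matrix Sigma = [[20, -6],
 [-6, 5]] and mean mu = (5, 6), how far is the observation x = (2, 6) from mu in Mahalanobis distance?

Step 1 — centre the observation: (x - mu) = (-3, 0).

Step 2 — invert Sigma. det(Sigma) = 20·5 - (-6)² = 64.
  Sigma^{-1} = (1/det) · [[d, -b], [-b, a]] = [[0.0781, 0.0938],
 [0.0938, 0.3125]].

Step 3 — form the quadratic (x - mu)^T · Sigma^{-1} · (x - mu):
  Sigma^{-1} · (x - mu) = (-0.2344, -0.2813).
  (x - mu)^T · [Sigma^{-1} · (x - mu)] = (-3)·(-0.2344) + (0)·(-0.2813) = 0.7031.

Step 4 — take square root: d = √(0.7031) ≈ 0.8385.

d(x, mu) = √(0.7031) ≈ 0.8385


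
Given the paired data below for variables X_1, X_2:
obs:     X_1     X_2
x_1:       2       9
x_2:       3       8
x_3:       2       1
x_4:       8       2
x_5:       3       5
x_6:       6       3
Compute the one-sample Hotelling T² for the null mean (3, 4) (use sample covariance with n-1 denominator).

Step 1 — sample mean vector:
  mean(X_1) = (2 + 3 + 2 + 8 + 3 + 6) / 6 = 24/6 = 4
  mean(X_2) = (9 + 8 + 1 + 2 + 5 + 3) / 6 = 28/6 = 4.6667
  x̄ = (4, 4.6667),  deviation x̄ - mu_0 = (4, 4.6667) - (3, 4) = (1, 0.6667).

Step 2 — sample covariance matrix, S[i,j] = (1/(n-1)) · Σ_k (x_{k,i} - mean_i) · (x_{k,j} - mean_j), divisor n-1 = 5:
  S[X_1,X_1] = ((-2)·(-2) + (-1)·(-1) + (-2)·(-2) + (4)·(4) + (-1)·(-1) + (2)·(2)) / 5 = 30/5 = 6
  S[X_1,X_2] = ((-2)·(4.3333) + (-1)·(3.3333) + (-2)·(-3.6667) + (4)·(-2.6667) + (-1)·(0.3333) + (2)·(-1.6667)) / 5 = -19/5 = -3.8
  S[X_2,X_2] = ((4.3333)·(4.3333) + (3.3333)·(3.3333) + (-3.6667)·(-3.6667) + (-2.6667)·(-2.6667) + (0.3333)·(0.3333) + (-1.6667)·(-1.6667)) / 5 = 53.3333/5 = 10.6667
  S = [[6, -3.8],
 [-3.8, 10.6667]].

Step 3 — invert S. det(S) = 6·10.6667 - (-3.8)² = 49.56.
  S^{-1} = (1/det) · [[d, -b], [-b, a]] = [[0.2152, 0.0767],
 [0.0767, 0.1211]].

Step 4 — quadratic form (x̄ - mu_0)^T · S^{-1} · (x̄ - mu_0):
  S^{-1} · (x̄ - mu_0) = (0.2663, 0.1574),
  (x̄ - mu_0)^T · [...] = (1)·(0.2663) + (0.6667)·(0.1574) = 0.3713.

Step 5 — scale by n: T² = 6 · 0.3713 = 2.2276.

T² ≈ 2.2276


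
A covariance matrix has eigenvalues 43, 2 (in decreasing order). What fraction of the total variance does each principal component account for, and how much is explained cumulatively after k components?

Step 1 — total variance = trace(Sigma) = Σ λ_i = 43 + 2 = 45.

Step 2 — fraction explained by component i = λ_i / Σ λ:
  PC1: 43/45 = 0.9556
  PC2: 2/45 = 0.0444

Step 3 — cumulative fraction after k components = (λ_1 + ... + λ_k) / Σ λ:
  k = 1: 43/45 = 0.9556
  k = 2: (43 + 2)/45 = 45/45 = 1

Summary (fraction, with percent):

explained: PC1 0.9556 (95.56%), PC2 0.0444 (4.44%);  cumulative: 0.9556, 1


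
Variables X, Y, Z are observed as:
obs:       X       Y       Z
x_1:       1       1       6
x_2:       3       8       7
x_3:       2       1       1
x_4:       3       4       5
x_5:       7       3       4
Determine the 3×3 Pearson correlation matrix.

Step 1 — column means:
  mean(X) = (1 + 3 + 2 + 3 + 7) / 5 = 16/5 = 3.2
  mean(Y) = (1 + 8 + 1 + 4 + 3) / 5 = 17/5 = 3.4
  mean(Z) = (6 + 7 + 1 + 5 + 4) / 5 = 23/5 = 4.6

Step 2 — sample variances and covariances s[i,j] = (1/(n-1)) · Σ_k (x_{k,i} - mean_i) · (x_{k,j} - mean_j), with n-1 = 4:
  s[X,X] = ((-2.2)·(-2.2) + (-0.2)·(-0.2) + (-1.2)·(-1.2) + (-0.2)·(-0.2) + (3.8)·(3.8)) / 4 = 20.8/4 = 5.2
  s[X,Y] = ((-2.2)·(-2.4) + (-0.2)·(4.6) + (-1.2)·(-2.4) + (-0.2)·(0.6) + (3.8)·(-0.4)) / 4 = 5.6/4 = 1.4
  s[X,Z] = ((-2.2)·(1.4) + (-0.2)·(2.4) + (-1.2)·(-3.6) + (-0.2)·(0.4) + (3.8)·(-0.6)) / 4 = -1.6/4 = -0.4
  s[Y,Y] = ((-2.4)·(-2.4) + (4.6)·(4.6) + (-2.4)·(-2.4) + (0.6)·(0.6) + (-0.4)·(-0.4)) / 4 = 33.2/4 = 8.3
  s[Y,Z] = ((-2.4)·(1.4) + (4.6)·(2.4) + (-2.4)·(-3.6) + (0.6)·(0.4) + (-0.4)·(-0.6)) / 4 = 16.8/4 = 4.2
  s[Z,Z] = ((1.4)·(1.4) + (2.4)·(2.4) + (-3.6)·(-3.6) + (0.4)·(0.4) + (-0.6)·(-0.6)) / 4 = 21.2/4 = 5.3
  Sample standard deviations s_i = √(s[i,i]):
  s(X) = √(5.2) = 2.2804
  s(Y) = √(8.3) = 2.881
  s(Z) = √(5.3) = 2.3022

Step 3 — r_{ij} = s_{ij} / (s_i · s_j):
  r[X,X] = 1 (diagonal).
  r[X,Y] = 1.4 / (2.2804 · 2.881) = 1.4 / 6.5696 = 0.2131
  r[X,Z] = -0.4 / (2.2804 · 2.3022) = -0.4 / 5.2498 = -0.0762
  r[Y,Y] = 1 (diagonal).
  r[Y,Z] = 4.2 / (2.881 · 2.3022) = 4.2 / 6.6325 = 0.6332
  r[Z,Z] = 1 (diagonal).

R is symmetric with unit diagonal. Assembling:

R = [[1, 0.2131, -0.0762],
 [0.2131, 1, 0.6332],
 [-0.0762, 0.6332, 1]]


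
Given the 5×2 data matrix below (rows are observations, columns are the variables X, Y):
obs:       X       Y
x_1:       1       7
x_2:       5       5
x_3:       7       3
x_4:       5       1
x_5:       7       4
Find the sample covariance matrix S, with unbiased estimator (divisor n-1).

Step 1 — column means:
  mean(X) = (1 + 5 + 7 + 5 + 7) / 5 = 25/5 = 5
  mean(Y) = (7 + 5 + 3 + 1 + 4) / 5 = 20/5 = 4

Step 2 — sample covariance S[i,j] = (1/(n-1)) · Σ_k (x_{k,i} - mean_i) · (x_{k,j} - mean_j), with n-1 = 4.
  S[X,X] = ((-4)·(-4) + (0)·(0) + (2)·(2) + (0)·(0) + (2)·(2)) / 4 = 24/4 = 6
  S[X,Y] = ((-4)·(3) + (0)·(1) + (2)·(-1) + (0)·(-3) + (2)·(0)) / 4 = -14/4 = -3.5
  S[Y,Y] = ((3)·(3) + (1)·(1) + (-1)·(-1) + (-3)·(-3) + (0)·(0)) / 4 = 20/4 = 5

S is symmetric (S[j,i] = S[i,j]). Assembling:

S = [[6, -3.5],
 [-3.5, 5]]


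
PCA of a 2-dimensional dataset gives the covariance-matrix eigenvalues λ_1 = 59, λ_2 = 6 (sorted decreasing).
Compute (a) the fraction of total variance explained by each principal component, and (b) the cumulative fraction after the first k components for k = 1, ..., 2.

Step 1 — total variance = trace(Sigma) = Σ λ_i = 59 + 6 = 65.

Step 2 — fraction explained by component i = λ_i / Σ λ:
  PC1: 59/65 = 0.9077
  PC2: 6/65 = 0.0923

Step 3 — cumulative fraction after k components = (λ_1 + ... + λ_k) / Σ λ:
  k = 1: 59/65 = 0.9077
  k = 2: (59 + 6)/65 = 65/65 = 1

Summary (fraction, with percent):

explained: PC1 0.9077 (90.77%), PC2 0.0923 (9.23%);  cumulative: 0.9077, 1


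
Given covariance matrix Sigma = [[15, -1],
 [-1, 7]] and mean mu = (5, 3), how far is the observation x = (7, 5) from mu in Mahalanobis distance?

Step 1 — centre the observation: (x - mu) = (2, 2).

Step 2 — invert Sigma. det(Sigma) = 15·7 - (-1)² = 104.
  Sigma^{-1} = (1/det) · [[d, -b], [-b, a]] = [[0.0673, 0.0096],
 [0.0096, 0.1442]].

Step 3 — form the quadratic (x - mu)^T · Sigma^{-1} · (x - mu):
  Sigma^{-1} · (x - mu) = (0.1538, 0.3077).
  (x - mu)^T · [Sigma^{-1} · (x - mu)] = (2)·(0.1538) + (2)·(0.3077) = 0.9231.

Step 4 — take square root: d = √(0.9231) ≈ 0.9608.

d(x, mu) = √(0.9231) ≈ 0.9608


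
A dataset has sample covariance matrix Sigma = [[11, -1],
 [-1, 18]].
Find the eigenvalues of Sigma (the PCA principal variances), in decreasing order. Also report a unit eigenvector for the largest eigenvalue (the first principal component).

Step 1 — characteristic polynomial of 2×2 Sigma:
  det(Sigma - λI) = λ² - trace · λ + det = 0.
  trace = 11 + 18 = 29, det = 11·18 - (-1)² = 197.
Step 2 — discriminant:
  Δ = trace² - 4·det = 841 - 788 = 53.
Step 3 — eigenvalues:
  λ = (trace ± √Δ)/2 = (29 ± 7.2801)/2,
  λ_1 = 18.1401,  λ_2 = 10.8599.

Step 4 — unit eigenvector for λ_1: solve (Sigma - λ_1 I)v = 0. First row:
  (11 - 18.1401)·v_x + (-1)·v_y = 0, i.e. (-7.1401)·v_x + (-1)·v_y = 0,
  so v ∝ (b, λ_1 - a) = (-1, 7.1401); multiply by -1 so the first entry is positive: u = (1, -7.1401).
  ||u|| = √((1)² + (-7.1401)²) = √(51.9804) ≈ 7.2097,
  v_1 = u/||u|| ≈ (0.1387, -0.9903) (||v_1|| = 1).

λ_1 = 18.1401,  λ_2 = 10.8599;  v_1 ≈ (0.1387, -0.9903)


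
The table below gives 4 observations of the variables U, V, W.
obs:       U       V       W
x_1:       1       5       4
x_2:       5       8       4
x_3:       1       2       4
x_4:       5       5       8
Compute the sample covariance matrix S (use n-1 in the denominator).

Step 1 — column means:
  mean(U) = (1 + 5 + 1 + 5) / 4 = 12/4 = 3
  mean(V) = (5 + 8 + 2 + 5) / 4 = 20/4 = 5
  mean(W) = (4 + 4 + 4 + 8) / 4 = 20/4 = 5

Step 2 — sample covariance S[i,j] = (1/(n-1)) · Σ_k (x_{k,i} - mean_i) · (x_{k,j} - mean_j), with n-1 = 3.
  S[U,U] = ((-2)·(-2) + (2)·(2) + (-2)·(-2) + (2)·(2)) / 3 = 16/3 = 5.3333
  S[U,V] = ((-2)·(0) + (2)·(3) + (-2)·(-3) + (2)·(0)) / 3 = 12/3 = 4
  S[U,W] = ((-2)·(-1) + (2)·(-1) + (-2)·(-1) + (2)·(3)) / 3 = 8/3 = 2.6667
  S[V,V] = ((0)·(0) + (3)·(3) + (-3)·(-3) + (0)·(0)) / 3 = 18/3 = 6
  S[V,W] = ((0)·(-1) + (3)·(-1) + (-3)·(-1) + (0)·(3)) / 3 = 0/3 = 0
  S[W,W] = ((-1)·(-1) + (-1)·(-1) + (-1)·(-1) + (3)·(3)) / 3 = 12/3 = 4

S is symmetric (S[j,i] = S[i,j]). Assembling:

S = [[5.3333, 4, 2.6667],
 [4, 6, 0],
 [2.6667, 0, 4]]


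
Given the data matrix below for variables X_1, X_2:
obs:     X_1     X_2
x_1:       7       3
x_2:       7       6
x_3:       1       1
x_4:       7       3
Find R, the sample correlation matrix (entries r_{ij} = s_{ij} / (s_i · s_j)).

Step 1 — column means:
  mean(X_1) = (7 + 7 + 1 + 7) / 4 = 22/4 = 5.5
  mean(X_2) = (3 + 6 + 1 + 3) / 4 = 13/4 = 3.25

Step 2 — sample variances and covariances s[i,j] = (1/(n-1)) · Σ_k (x_{k,i} - mean_i) · (x_{k,j} - mean_j), with n-1 = 3:
  s[X_1,X_1] = ((1.5)·(1.5) + (1.5)·(1.5) + (-4.5)·(-4.5) + (1.5)·(1.5)) / 3 = 27/3 = 9
  s[X_1,X_2] = ((1.5)·(-0.25) + (1.5)·(2.75) + (-4.5)·(-2.25) + (1.5)·(-0.25)) / 3 = 13.5/3 = 4.5
  s[X_2,X_2] = ((-0.25)·(-0.25) + (2.75)·(2.75) + (-2.25)·(-2.25) + (-0.25)·(-0.25)) / 3 = 12.75/3 = 4.25
  Sample standard deviations s_i = √(s[i,i]):
  s(X_1) = √(9) = 3
  s(X_2) = √(4.25) = 2.0616

Step 3 — r_{ij} = s_{ij} / (s_i · s_j):
  r[X_1,X_1] = 1 (diagonal).
  r[X_1,X_2] = 4.5 / (3 · 2.0616) = 4.5 / 6.1847 = 0.7276
  r[X_2,X_2] = 1 (diagonal).

R is symmetric with unit diagonal. Assembling:

R = [[1, 0.7276],
 [0.7276, 1]]


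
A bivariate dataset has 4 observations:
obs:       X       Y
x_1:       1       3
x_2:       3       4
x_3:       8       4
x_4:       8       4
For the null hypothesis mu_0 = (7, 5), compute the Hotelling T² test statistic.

Step 1 — sample mean vector:
  mean(X) = (1 + 3 + 8 + 8) / 4 = 20/4 = 5
  mean(Y) = (3 + 4 + 4 + 4) / 4 = 15/4 = 3.75
  x̄ = (5, 3.75),  deviation x̄ - mu_0 = (5, 3.75) - (7, 5) = (-2, -1.25).

Step 2 — sample covariance matrix, S[i,j] = (1/(n-1)) · Σ_k (x_{k,i} - mean_i) · (x_{k,j} - mean_j), divisor n-1 = 3:
  S[X,X] = ((-4)·(-4) + (-2)·(-2) + (3)·(3) + (3)·(3)) / 3 = 38/3 = 12.6667
  S[X,Y] = ((-4)·(-0.75) + (-2)·(0.25) + (3)·(0.25) + (3)·(0.25)) / 3 = 4/3 = 1.3333
  S[Y,Y] = ((-0.75)·(-0.75) + (0.25)·(0.25) + (0.25)·(0.25) + (0.25)·(0.25)) / 3 = 0.75/3 = 0.25
  S = [[12.6667, 1.3333],
 [1.3333, 0.25]].

Step 3 — invert S. det(S) = 12.6667·0.25 - (1.3333)² = 1.3889.
  S^{-1} = (1/det) · [[d, -b], [-b, a]] = [[0.18, -0.96],
 [-0.96, 9.12]].

Step 4 — quadratic form (x̄ - mu_0)^T · S^{-1} · (x̄ - mu_0):
  S^{-1} · (x̄ - mu_0) = (0.84, -9.48),
  (x̄ - mu_0)^T · [...] = (-2)·(0.84) + (-1.25)·(-9.48) = 10.17.

Step 5 — scale by n: T² = 4 · 10.17 = 40.68.

T² ≈ 40.68
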